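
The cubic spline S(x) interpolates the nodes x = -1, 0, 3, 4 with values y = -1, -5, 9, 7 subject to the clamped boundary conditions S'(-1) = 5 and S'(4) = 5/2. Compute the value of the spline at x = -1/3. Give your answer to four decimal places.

-2.9236

Write M_i for S''(x_i). With h_i = 1, 3, 1 and divided differences Δ_i = -4, 14/3, -2, the continuity of S' gives the tridiagonal system
  1·M_0 + 8·M_1 + 3·M_2 = 6(Δ_1 - Δ_0) = 52
  3·M_1 + 8·M_2 + 1·M_3 = 6(Δ_2 - Δ_1) = -40
Clamped end conditions give two more equations: 2h_0·M_0 + h_0·M_1 = 6(Δ_0 - S'(-1)) = -54 and h_2·M_2 + 2h_2·M_3 = 6(S'(4) - Δ_2) = 27.
Hence M_0 = -2203/63, M_1 = 1004/63, M_2 = -851/63, M_3 = 1276/63.
On [-1, 0], S(x) = -1 + 5·(x + 1) - 2203/126·(x + 1)² + 1069/126·(x + 1)³.
With (x + 1) = 2/3: S(-1/3) = -4973/1701.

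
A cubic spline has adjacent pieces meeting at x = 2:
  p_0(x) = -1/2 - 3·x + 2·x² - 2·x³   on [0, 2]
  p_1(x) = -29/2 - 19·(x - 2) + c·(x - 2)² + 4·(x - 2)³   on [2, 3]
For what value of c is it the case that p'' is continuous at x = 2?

p_0''(x) = 4 - 12·x, so p_0''(2) = -20. On the right, p_1''(2) = 2c, so c = -10.

-10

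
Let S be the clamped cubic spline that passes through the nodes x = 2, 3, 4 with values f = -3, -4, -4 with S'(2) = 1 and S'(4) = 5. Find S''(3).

Write M_i for S''(x_i). With h_i = 1, 1 and divided differences Δ_i = -1, 0, the continuity of S' gives the tridiagonal system
  1·M_0 + 4·M_1 + 1·M_2 = 6(Δ_1 - Δ_0) = 6
Clamped end conditions give two more equations: 2h_0·M_0 + h_0·M_1 = 6(Δ_0 - S'(2)) = -12 and h_1·M_1 + 2h_1·M_2 = 6(S'(4) - Δ_1) = 30.
Solving: M_0 = -11/2, M_1 = -1, M_2 = 31/2.

-1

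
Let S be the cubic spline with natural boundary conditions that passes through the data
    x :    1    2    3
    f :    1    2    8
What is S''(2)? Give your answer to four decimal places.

7.5000

Write M_i for S''(x_i). With h_i = 1, 1 and divided differences Δ_i = 1, 6, the continuity of S' gives the tridiagonal system
  1·M_0 + 4·M_1 + 1·M_2 = 6(Δ_1 - Δ_0) = 30
Natural end conditions: M_0 = M_2 = 0.
Hence M_0 = 0, M_1 = 15/2, M_2 = 0.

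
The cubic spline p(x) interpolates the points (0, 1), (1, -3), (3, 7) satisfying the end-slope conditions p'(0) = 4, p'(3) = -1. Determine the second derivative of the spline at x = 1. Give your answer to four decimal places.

Put m_i = p'' at the i-th knot. Here h = (1, 2) and Δ = (-4, 5), so the interior equations h_(i-1)·m_(i-1) + 2(h_(i-1)+h_i)·m_i + h_i·m_(i+1) = 6(Δ_i − Δ_(i-1)) read
  1·m_0 + 6·m_1 + 2·m_2 = 6(Δ_1 - Δ_0) = 54
Clamped end conditions give two more equations: 2h_0·m_0 + h_0·m_1 = 6(Δ_0 - p'(0)) = -48 and h_1·m_1 + 2h_1·m_2 = 6(p'(3) - Δ_1) = -36.
Forward elimination and back-substitution give m_0 = -104/3, m_1 = 64/3, m_2 = -59/3.

21.3333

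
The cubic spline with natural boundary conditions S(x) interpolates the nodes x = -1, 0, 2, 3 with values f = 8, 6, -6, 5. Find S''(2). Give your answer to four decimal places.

With M_i denoting the second derivative at x_i, h_i = 1, 2, 1, and Δ_i = (y_(i+1) − y_i)/h_i = -2, -6, 11:
  1·M_0 + 6·M_1 + 2·M_2 = 6(Δ_1 - Δ_0) = -24
  2·M_1 + 6·M_2 + 1·M_3 = 6(Δ_2 - Δ_1) = 102
Natural end conditions: M_0 = M_3 = 0.
Solving the tridiagonal system: M_0 = 0, M_1 = -87/8, M_2 = 165/8, M_3 = 0.

20.6250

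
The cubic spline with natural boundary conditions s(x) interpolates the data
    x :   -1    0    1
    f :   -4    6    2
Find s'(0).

3

Put M_i = s'' at the i-th knot. Here h = (1, 1) and Δ = (10, -4), so the interior equations h_(i-1)·M_(i-1) + 2(h_(i-1)+h_i)·M_i + h_i·M_(i+1) = 6(Δ_i − Δ_(i-1)) read
  1·M_0 + 4·M_1 + 1·M_2 = 6(Δ_1 - Δ_0) = -84
Natural end conditions: M_0 = M_2 = 0.
Solving the tridiagonal system: M_0 = 0, M_1 = -21, M_2 = 0.
On [0, 1], s'(x) = b_1 + 2c_1·x + 3d_1·x² with b_1 = Δ_1 - h_1(2M_1 + M_2)/6 = 3, c_1 = M_1/2 = -21/2, d_1 = (M_2 - M_1)/(6h_1) = 7/2. So s'(0) = 3.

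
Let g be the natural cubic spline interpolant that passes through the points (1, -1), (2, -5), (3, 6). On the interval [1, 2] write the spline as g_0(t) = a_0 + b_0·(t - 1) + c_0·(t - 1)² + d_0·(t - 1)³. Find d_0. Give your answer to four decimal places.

3.7500

Let m_i = g''(x_i). Step sizes h_i = 1, 1; slopes of the chords Δ_i = (y_(i+1) - y_i)/h_i = -4, 11.
  1·m_0 + 4·m_1 + 1·m_2 = 6(Δ_1 - Δ_0) = 90
Natural end conditions: m_0 = m_2 = 0.
Forward elimination and back-substitution give m_0 = 0, m_1 = 45/2, m_2 = 0.
On [1, 2], with g_0(t) = a_0 + b_0·(t - 1) + c_0·(t - 1)² + d_0·(t - 1)³: c_0 = m_0/2 = 0, d_0 = (m_1 - m_0)/(6h_0) = 15/4, b_0 = Δ_0 - h_0(2m_0 + m_1)/6 = -31/4.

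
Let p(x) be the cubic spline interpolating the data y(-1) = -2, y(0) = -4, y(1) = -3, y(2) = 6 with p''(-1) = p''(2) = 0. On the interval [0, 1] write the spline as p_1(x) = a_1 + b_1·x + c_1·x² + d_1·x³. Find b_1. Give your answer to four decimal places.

Let σ_i = p''(x_i). Step sizes h_i = 1, 1, 1; slopes of the chords Δ_i = (y_(i+1) - y_i)/h_i = -2, 1, 9.
  1·σ_0 + 4·σ_1 + 1·σ_2 = 6(Δ_1 - Δ_0) = 18
  1·σ_1 + 4·σ_2 + 1·σ_3 = 6(Δ_2 - Δ_1) = 48
Natural end conditions: σ_0 = σ_3 = 0.
Hence σ_0 = 0, σ_1 = 8/5, σ_2 = 58/5, σ_3 = 0.
On [0, 1], with p_1(x) = a_1 + b_1·x + c_1·x² + d_1·x³: c_1 = σ_1/2 = 4/5, d_1 = (σ_2 - σ_1)/(6h_1) = 5/3, b_1 = Δ_1 - h_1(2σ_1 + σ_2)/6 = -22/15.

-1.4667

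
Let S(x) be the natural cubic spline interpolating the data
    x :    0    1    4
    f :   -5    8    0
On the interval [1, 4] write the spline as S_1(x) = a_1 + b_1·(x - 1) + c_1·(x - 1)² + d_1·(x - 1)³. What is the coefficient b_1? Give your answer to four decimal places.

9.0833

Let m_i = S''(x_i). Step sizes h_i = 1, 3; slopes of the chords Δ_i = (y_(i+1) - y_i)/h_i = 13, -8/3.
  1·m_0 + 8·m_1 + 3·m_2 = 6(Δ_1 - Δ_0) = -94
Natural end conditions: m_0 = m_2 = 0.
Solving: m_0 = 0, m_1 = -47/4, m_2 = 0.
On [1, 4], with S_1(x) = a_1 + b_1·(x - 1) + c_1·(x - 1)² + d_1·(x - 1)³: c_1 = m_1/2 = -47/8, d_1 = (m_2 - m_1)/(6h_1) = 47/72, b_1 = Δ_1 - h_1(2m_1 + m_2)/6 = 109/12.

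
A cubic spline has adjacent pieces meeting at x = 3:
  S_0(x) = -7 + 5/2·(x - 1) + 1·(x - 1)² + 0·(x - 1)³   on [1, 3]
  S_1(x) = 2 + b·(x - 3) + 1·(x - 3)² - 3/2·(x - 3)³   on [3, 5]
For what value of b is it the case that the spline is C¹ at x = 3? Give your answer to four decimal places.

S_0'(x) = 5/2 + 2·(x - 1) + 0·(x - 1)², so S_0'(3) = 13/2. On the right, S_1'(3) = b, so b = 13/2.

6.5000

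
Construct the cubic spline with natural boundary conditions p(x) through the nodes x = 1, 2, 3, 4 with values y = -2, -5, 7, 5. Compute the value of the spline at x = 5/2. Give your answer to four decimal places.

With m_i denoting the second derivative at x_i, h_i = 1, 1, 1, and Δ_i = (y_(i+1) − y_i)/h_i = -3, 12, -2:
  1·m_0 + 4·m_1 + 1·m_2 = 6(Δ_1 - Δ_0) = 90
  1·m_1 + 4·m_2 + 1·m_3 = 6(Δ_2 - Δ_1) = -84
Natural end conditions: m_0 = m_3 = 0.
Solving: m_0 = 0, m_1 = 148/5, m_2 = -142/5, m_3 = 0.
On [2, 3], p(x) = -5 + 103/15·(x - 2) + 74/5·(x - 2)² - 29/3·(x - 2)³.
With (x - 2) = 1/2: p(5/2) = 37/40.

0.9250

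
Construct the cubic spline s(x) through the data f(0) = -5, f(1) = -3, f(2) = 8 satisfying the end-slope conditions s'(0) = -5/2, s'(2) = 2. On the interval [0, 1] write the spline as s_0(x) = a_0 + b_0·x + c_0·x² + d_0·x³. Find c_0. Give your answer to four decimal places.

1.1250

With M_i denoting the second derivative at x_i, h_i = 1, 1, and Δ_i = (y_(i+1) − y_i)/h_i = 2, 11:
  1·M_0 + 4·M_1 + 1·M_2 = 6(Δ_1 - Δ_0) = 54
Clamped end conditions give two more equations: 2h_0·M_0 + h_0·M_1 = 6(Δ_0 - s'(0)) = 27 and h_1·M_1 + 2h_1·M_2 = 6(s'(2) - Δ_1) = -54.
Solving the tridiagonal system: M_0 = 9/4, M_1 = 45/2, M_2 = -153/4.
On [0, 1], with s_0(x) = a_0 + b_0·x + c_0·x² + d_0·x³: c_0 = M_0/2 = 9/8, d_0 = (M_1 - M_0)/(6h_0) = 27/8, b_0 = Δ_0 - h_0(2M_0 + M_1)/6 = -5/2.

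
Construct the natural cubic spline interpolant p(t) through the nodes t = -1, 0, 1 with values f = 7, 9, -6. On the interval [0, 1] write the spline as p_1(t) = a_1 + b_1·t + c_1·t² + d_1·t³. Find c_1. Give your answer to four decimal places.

With m_i denoting the second derivative at x_i, h_i = 1, 1, and Δ_i = (y_(i+1) − y_i)/h_i = 2, -15:
  1·m_0 + 4·m_1 + 1·m_2 = 6(Δ_1 - Δ_0) = -102
Natural end conditions: m_0 = m_2 = 0.
Solving the tridiagonal system: m_0 = 0, m_1 = -51/2, m_2 = 0.
On [0, 1], with p_1(t) = a_1 + b_1·t + c_1·t² + d_1·t³: c_1 = m_1/2 = -51/4, d_1 = (m_2 - m_1)/(6h_1) = 17/4, b_1 = Δ_1 - h_1(2m_1 + m_2)/6 = -13/2.

-12.7500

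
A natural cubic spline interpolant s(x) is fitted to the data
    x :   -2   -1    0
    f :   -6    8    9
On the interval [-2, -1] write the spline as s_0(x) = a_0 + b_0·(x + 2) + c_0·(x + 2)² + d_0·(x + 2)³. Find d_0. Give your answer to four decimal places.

With M_i denoting the second derivative at x_i, h_i = 1, 1, and Δ_i = (y_(i+1) − y_i)/h_i = 14, 1:
  1·M_0 + 4·M_1 + 1·M_2 = 6(Δ_1 - Δ_0) = -78
Natural end conditions: M_0 = M_2 = 0.
Hence M_0 = 0, M_1 = -39/2, M_2 = 0.
On [-2, -1], with s_0(x) = a_0 + b_0·(x + 2) + c_0·(x + 2)² + d_0·(x + 2)³: c_0 = M_0/2 = 0, d_0 = (M_1 - M_0)/(6h_0) = -13/4, b_0 = Δ_0 - h_0(2M_0 + M_1)/6 = 69/4.

-3.2500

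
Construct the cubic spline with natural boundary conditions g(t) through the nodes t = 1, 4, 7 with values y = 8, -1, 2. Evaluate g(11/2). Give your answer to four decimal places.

Let σ_i = g''(x_i). Step sizes h_i = 3, 3; slopes of the chords Δ_i = (y_(i+1) - y_i)/h_i = -3, 1.
  3·σ_0 + 12·σ_1 + 3·σ_2 = 6(Δ_1 - Δ_0) = 24
Natural end conditions: σ_0 = σ_2 = 0.
Hence σ_0 = 0, σ_1 = 2, σ_2 = 0.
On [4, 7], g(t) = -1 - 1·(t - 4) + 1·(t - 4)² - 1/9·(t - 4)³.
With (t - 4) = 3/2: g(11/2) = -5/8.

-0.6250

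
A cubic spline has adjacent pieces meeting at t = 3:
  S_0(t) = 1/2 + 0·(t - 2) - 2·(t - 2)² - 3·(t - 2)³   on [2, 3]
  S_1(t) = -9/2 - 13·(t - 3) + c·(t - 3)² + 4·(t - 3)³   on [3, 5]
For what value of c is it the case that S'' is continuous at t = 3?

S_0''(t) = -4 - 18·(t - 2), so S_0''(3) = -22. On the right, S_1''(3) = 2c, so c = -11.

-11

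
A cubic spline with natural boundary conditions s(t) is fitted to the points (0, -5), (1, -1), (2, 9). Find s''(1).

With σ_i denoting the second derivative at x_i, h_i = 1, 1, and Δ_i = (y_(i+1) − y_i)/h_i = 4, 10:
  1·σ_0 + 4·σ_1 + 1·σ_2 = 6(Δ_1 - Δ_0) = 36
Natural end conditions: σ_0 = σ_2 = 0.
Forward elimination and back-substitution give σ_0 = 0, σ_1 = 9, σ_2 = 0.

9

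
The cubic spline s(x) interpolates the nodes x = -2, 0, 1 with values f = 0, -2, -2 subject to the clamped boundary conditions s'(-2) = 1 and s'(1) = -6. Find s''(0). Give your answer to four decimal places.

With M_i denoting the second derivative at x_i, h_i = 2, 1, and Δ_i = (y_(i+1) − y_i)/h_i = -1, 0:
  2·M_0 + 6·M_1 + 1·M_2 = 6(Δ_1 - Δ_0) = 6
Clamped end conditions give two more equations: 2h_0·M_0 + h_0·M_1 = 6(Δ_0 - s'(-2)) = -12 and h_1·M_1 + 2h_1·M_2 = 6(s'(1) - Δ_1) = -36.
Solving: M_0 = -19/3, M_1 = 20/3, M_2 = -64/3.

6.6667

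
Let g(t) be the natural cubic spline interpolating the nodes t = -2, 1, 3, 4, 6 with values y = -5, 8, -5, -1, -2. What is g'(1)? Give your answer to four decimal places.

Let σ_i = g''(x_i). Step sizes h_i = 3, 2, 1, 2; slopes of the chords Δ_i = (y_(i+1) - y_i)/h_i = 13/3, -13/2, 4, -1/2.
  3·σ_0 + 10·σ_1 + 2·σ_2 = 6(Δ_1 - Δ_0) = -65
  2·σ_1 + 6·σ_2 + 1·σ_3 = 6(Δ_2 - Δ_1) = 63
  1·σ_2 + 6·σ_3 + 2·σ_4 = 6(Δ_3 - Δ_2) = -27
Natural end conditions: σ_0 = σ_4 = 0.
Hence σ_0 = 0, σ_1 = -3085/326, σ_2 = 2415/163, σ_3 = -1136/163, σ_4 = 0.
On [1, 3], g'(t) = b_1 + 2c_1·(t - 1) + 3d_1·(t - 1)² with b_1 = Δ_1 - h_1(2σ_1 + σ_2)/6 = -5017/978, c_1 = σ_1/2 = -3085/652, d_1 = (σ_2 - σ_1)/(6h_1) = 7915/3912. So g'(1) = -5017/978.

-5.1299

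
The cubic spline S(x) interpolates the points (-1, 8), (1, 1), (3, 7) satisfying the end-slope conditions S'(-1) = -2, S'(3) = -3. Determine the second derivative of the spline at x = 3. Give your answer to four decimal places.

-14.1250

Let M_i = S''(x_i). Step sizes h_i = 2, 2; slopes of the chords Δ_i = (y_(i+1) - y_i)/h_i = -7/2, 3.
  2·M_0 + 8·M_1 + 2·M_2 = 6(Δ_1 - Δ_0) = 39
Clamped end conditions give two more equations: 2h_0·M_0 + h_0·M_1 = 6(Δ_0 - S'(-1)) = -9 and h_1·M_1 + 2h_1·M_2 = 6(S'(3) - Δ_1) = -36.
Solving: M_0 = -59/8, M_1 = 41/4, M_2 = -113/8.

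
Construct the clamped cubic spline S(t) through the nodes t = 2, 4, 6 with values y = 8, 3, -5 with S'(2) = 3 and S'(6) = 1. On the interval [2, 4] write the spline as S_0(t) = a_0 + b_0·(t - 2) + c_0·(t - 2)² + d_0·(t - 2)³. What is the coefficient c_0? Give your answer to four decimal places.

-3.8125

With M_i denoting the second derivative at x_i, h_i = 2, 2, and Δ_i = (y_(i+1) − y_i)/h_i = -5/2, -4:
  2·M_0 + 8·M_1 + 2·M_2 = 6(Δ_1 - Δ_0) = -9
Clamped end conditions give two more equations: 2h_0·M_0 + h_0·M_1 = 6(Δ_0 - S'(2)) = -33 and h_1·M_1 + 2h_1·M_2 = 6(S'(6) - Δ_1) = 30.
Forward elimination and back-substitution give M_0 = -61/8, M_1 = -5/4, M_2 = 65/8.
On [2, 4], with S_0(t) = a_0 + b_0·(t - 2) + c_0·(t - 2)² + d_0·(t - 2)³: c_0 = M_0/2 = -61/16, d_0 = (M_1 - M_0)/(6h_0) = 17/32, b_0 = Δ_0 - h_0(2M_0 + M_1)/6 = 3.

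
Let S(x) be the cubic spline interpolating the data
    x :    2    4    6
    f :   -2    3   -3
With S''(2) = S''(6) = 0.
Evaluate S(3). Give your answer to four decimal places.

Put m_i = S'' at the i-th knot. Here h = (2, 2) and Δ = (5/2, -3), so the interior equations h_(i-1)·m_(i-1) + 2(h_(i-1)+h_i)·m_i + h_i·m_(i+1) = 6(Δ_i − Δ_(i-1)) read
  2·m_0 + 8·m_1 + 2·m_2 = 6(Δ_1 - Δ_0) = -33
Natural end conditions: m_0 = m_2 = 0.
Hence m_0 = 0, m_1 = -33/8, m_2 = 0.
On [2, 4], S(x) = -2 + 31/8·(x - 2) + 0·(x - 2)² - 11/32·(x - 2)³.
With (x - 2) = 1: S(3) = 49/32.

1.5313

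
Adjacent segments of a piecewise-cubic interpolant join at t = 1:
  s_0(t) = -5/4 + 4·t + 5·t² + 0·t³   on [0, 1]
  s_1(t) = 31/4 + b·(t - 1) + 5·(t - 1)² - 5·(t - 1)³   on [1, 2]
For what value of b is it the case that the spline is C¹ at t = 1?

14

s_0'(t) = 4 + 10·t + 0·t², so s_0'(1) = 14. On the right, s_1'(1) = b, so b = 14.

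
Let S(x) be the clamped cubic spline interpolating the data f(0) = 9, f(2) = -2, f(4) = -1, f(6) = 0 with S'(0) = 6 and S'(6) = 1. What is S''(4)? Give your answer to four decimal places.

-3.3667

Put σ_i = S'' at the i-th knot. Here h = (2, 2, 2) and Δ = (-11/2, 1/2, 1/2), so the interior equations h_(i-1)·σ_(i-1) + 2(h_(i-1)+h_i)·σ_i + h_i·σ_(i+1) = 6(Δ_i − Δ_(i-1)) read
  2·σ_0 + 8·σ_1 + 2·σ_2 = 6(Δ_1 - Δ_0) = 36
  2·σ_1 + 8·σ_2 + 2·σ_3 = 6(Δ_2 - Δ_1) = 0
Clamped end conditions give two more equations: 2h_0·σ_0 + h_0·σ_1 = 6(Δ_0 - S'(0)) = -69 and h_2·σ_2 + 2h_2·σ_3 = 6(S'(6) - Δ_2) = 3.
Forward elimination and back-substitution give σ_0 = -683/30, σ_1 = 331/30, σ_2 = -101/30, σ_3 = 73/30.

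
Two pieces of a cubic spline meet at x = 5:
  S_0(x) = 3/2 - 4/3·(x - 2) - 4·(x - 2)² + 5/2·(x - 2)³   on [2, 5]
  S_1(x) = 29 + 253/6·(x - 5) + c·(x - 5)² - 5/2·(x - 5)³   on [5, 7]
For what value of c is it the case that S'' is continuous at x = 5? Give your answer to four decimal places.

S_0''(x) = -8 + 15·(x - 2), so S_0''(5) = 37. On the right, S_1''(5) = 2c, so c = 37/2.

18.5000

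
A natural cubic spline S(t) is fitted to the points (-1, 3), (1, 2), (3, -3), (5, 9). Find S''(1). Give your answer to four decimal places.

-3.3000

Let M_i = S''(x_i). Step sizes h_i = 2, 2, 2; slopes of the chords Δ_i = (y_(i+1) - y_i)/h_i = -1/2, -5/2, 6.
  2·M_0 + 8·M_1 + 2·M_2 = 6(Δ_1 - Δ_0) = -12
  2·M_1 + 8·M_2 + 2·M_3 = 6(Δ_2 - Δ_1) = 51
Natural end conditions: M_0 = M_3 = 0.
Solving: M_0 = 0, M_1 = -33/10, M_2 = 36/5, M_3 = 0.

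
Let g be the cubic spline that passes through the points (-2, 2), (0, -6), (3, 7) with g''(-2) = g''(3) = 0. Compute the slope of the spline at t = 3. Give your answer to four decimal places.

Write M_i for g''(x_i). With h_i = 2, 3 and divided differences Δ_i = -4, 13/3, the continuity of g' gives the tridiagonal system
  2·M_0 + 10·M_1 + 3·M_2 = 6(Δ_1 - Δ_0) = 50
Natural end conditions: M_0 = M_2 = 0.
Hence M_0 = 0, M_1 = 5, M_2 = 0.
On [0, 3], g'(t) = b_1 + 2c_1·t + 3d_1·t² with b_1 = Δ_1 - h_1(2M_1 + M_2)/6 = -2/3, c_1 = M_1/2 = 5/2, d_1 = (M_2 - M_1)/(6h_1) = -5/18. So g'(3) = 41/6.

6.8333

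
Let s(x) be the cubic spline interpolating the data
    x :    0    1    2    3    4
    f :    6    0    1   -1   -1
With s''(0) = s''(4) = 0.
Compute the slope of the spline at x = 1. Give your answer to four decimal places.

-1.7500

With M_i denoting the second derivative at x_i, h_i = 1, 1, 1, 1, and Δ_i = (y_(i+1) − y_i)/h_i = -6, 1, -2, 0:
  1·M_0 + 4·M_1 + 1·M_2 = 6(Δ_1 - Δ_0) = 42
  1·M_1 + 4·M_2 + 1·M_3 = 6(Δ_2 - Δ_1) = -18
  1·M_2 + 4·M_3 + 1·M_4 = 6(Δ_3 - Δ_2) = 12
Natural end conditions: M_0 = M_4 = 0.
Forward elimination and back-substitution give M_0 = 0, M_1 = 51/4, M_2 = -9, M_3 = 21/4, M_4 = 0.
On [1, 2], s'(x) = b_1 + 2c_1·(x - 1) + 3d_1·(x - 1)² with b_1 = Δ_1 - h_1(2M_1 + M_2)/6 = -7/4, c_1 = M_1/2 = 51/8, d_1 = (M_2 - M_1)/(6h_1) = -29/8. So s'(1) = -7/4.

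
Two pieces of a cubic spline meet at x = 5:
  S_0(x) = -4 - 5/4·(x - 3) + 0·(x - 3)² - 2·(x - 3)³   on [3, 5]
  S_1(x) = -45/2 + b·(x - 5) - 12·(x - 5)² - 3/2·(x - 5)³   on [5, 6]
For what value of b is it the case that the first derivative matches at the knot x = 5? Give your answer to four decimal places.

-25.2500

S_0'(x) = -5/4 + 0·(x - 3) - 6·(x - 3)², so S_0'(5) = -101/4. On the right, S_1'(5) = b, so b = -101/4.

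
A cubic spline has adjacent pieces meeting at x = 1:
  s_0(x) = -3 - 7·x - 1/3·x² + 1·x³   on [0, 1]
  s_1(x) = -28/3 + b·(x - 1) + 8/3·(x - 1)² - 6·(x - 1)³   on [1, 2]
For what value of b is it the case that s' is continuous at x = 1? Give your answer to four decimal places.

s_0'(x) = -7 - 2/3·x + 3·x², so s_0'(1) = -14/3. On the right, s_1'(1) = b, so b = -14/3.

-4.6667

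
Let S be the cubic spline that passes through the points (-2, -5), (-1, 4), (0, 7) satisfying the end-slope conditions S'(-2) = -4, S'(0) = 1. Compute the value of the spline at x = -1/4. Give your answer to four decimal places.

With M_i denoting the second derivative at x_i, h_i = 1, 1, and Δ_i = (y_(i+1) − y_i)/h_i = 9, 3:
  1·M_0 + 4·M_1 + 1·M_2 = 6(Δ_1 - Δ_0) = -36
Clamped end conditions give two more equations: 2h_0·M_0 + h_0·M_1 = 6(Δ_0 - S'(-2)) = 78 and h_1·M_1 + 2h_1·M_2 = 6(S'(0) - Δ_1) = -12.
Solving: M_0 = 101/2, M_1 = -23, M_2 = 11/2.
On [-1, 0], S(x) = 4 + 39/4·(x + 1) - 23/2·(x + 1)² + 19/4·(x + 1)³.
With (x + 1) = 3/4: S(-1/4) = 1753/256.

6.8477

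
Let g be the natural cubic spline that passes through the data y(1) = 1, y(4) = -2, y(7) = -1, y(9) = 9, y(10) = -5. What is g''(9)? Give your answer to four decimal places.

-21.4854

Write m_i for g''(x_i). With h_i = 3, 3, 2, 1 and divided differences Δ_i = -1, 1/3, 5, -14, the continuity of g' gives the tridiagonal system
  3·m_0 + 12·m_1 + 3·m_2 = 6(Δ_1 - Δ_0) = 8
  3·m_1 + 10·m_2 + 2·m_3 = 6(Δ_2 - Δ_1) = 28
  2·m_2 + 6·m_3 + 1·m_4 = 6(Δ_3 - Δ_2) = -114
Natural end conditions: m_0 = m_4 = 0.
Hence m_0 = 0, m_1 = -370/309, m_2 = 768/103, m_3 = -2213/103, m_4 = 0.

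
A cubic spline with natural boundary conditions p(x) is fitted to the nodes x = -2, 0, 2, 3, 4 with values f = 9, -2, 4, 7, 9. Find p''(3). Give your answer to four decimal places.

With σ_i denoting the second derivative at x_i, h_i = 2, 2, 1, 1, and Δ_i = (y_(i+1) − y_i)/h_i = -11/2, 3, 3, 2:
  2·σ_0 + 8·σ_1 + 2·σ_2 = 6(Δ_1 - Δ_0) = 51
  2·σ_1 + 6·σ_2 + 1·σ_3 = 6(Δ_2 - Δ_1) = 0
  1·σ_2 + 4·σ_3 + 1·σ_4 = 6(Δ_3 - Δ_2) = -6
Natural end conditions: σ_0 = σ_4 = 0.
Solving: σ_0 = 0, σ_1 = 387/56, σ_2 = -15/7, σ_3 = -27/28, σ_4 = 0.

-0.9643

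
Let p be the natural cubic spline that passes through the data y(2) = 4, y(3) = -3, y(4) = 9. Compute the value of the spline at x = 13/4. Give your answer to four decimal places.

-1.5586

Write M_i for p''(x_i). With h_i = 1, 1 and divided differences Δ_i = -7, 12, the continuity of p' gives the tridiagonal system
  1·M_0 + 4·M_1 + 1·M_2 = 6(Δ_1 - Δ_0) = 114
Natural end conditions: M_0 = M_2 = 0.
Hence M_0 = 0, M_1 = 57/2, M_2 = 0.
On [3, 4], p(x) = -3 + 5/2·(x - 3) + 57/4·(x - 3)² - 19/4·(x - 3)³.
With (x - 3) = 1/4: p(13/4) = -399/256.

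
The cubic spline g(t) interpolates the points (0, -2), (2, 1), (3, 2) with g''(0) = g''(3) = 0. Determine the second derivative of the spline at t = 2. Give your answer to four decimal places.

-0.5000

Let M_i = g''(x_i). Step sizes h_i = 2, 1; slopes of the chords Δ_i = (y_(i+1) - y_i)/h_i = 3/2, 1.
  2·M_0 + 6·M_1 + 1·M_2 = 6(Δ_1 - Δ_0) = -3
Natural end conditions: M_0 = M_2 = 0.
Forward elimination and back-substitution give M_0 = 0, M_1 = -1/2, M_2 = 0.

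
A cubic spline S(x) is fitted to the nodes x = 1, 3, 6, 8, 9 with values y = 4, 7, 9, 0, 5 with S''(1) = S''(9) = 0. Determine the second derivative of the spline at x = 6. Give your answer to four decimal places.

-5.7510

With M_i denoting the second derivative at x_i, h_i = 2, 3, 2, 1, and Δ_i = (y_(i+1) − y_i)/h_i = 3/2, 2/3, -9/2, 5:
  2·M_0 + 10·M_1 + 3·M_2 = 6(Δ_1 - Δ_0) = -5
  3·M_1 + 10·M_2 + 2·M_3 = 6(Δ_2 - Δ_1) = -31
  2·M_2 + 6·M_3 + 1·M_4 = 6(Δ_3 - Δ_2) = 57
Natural end conditions: M_0 = M_4 = 0.
Solving the tridiagonal system: M_0 = 0, M_1 = 310/253, M_2 = -1455/253, M_3 = 5777/506, M_4 = 0.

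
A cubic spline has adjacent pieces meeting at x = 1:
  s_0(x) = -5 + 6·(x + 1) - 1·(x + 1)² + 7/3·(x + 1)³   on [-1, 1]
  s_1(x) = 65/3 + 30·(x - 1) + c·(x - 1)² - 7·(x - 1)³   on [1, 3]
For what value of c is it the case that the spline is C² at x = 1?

s_0''(x) = -2 + 14·(x + 1), so s_0''(1) = 26. On the right, s_1''(1) = 2c, so c = 13.

13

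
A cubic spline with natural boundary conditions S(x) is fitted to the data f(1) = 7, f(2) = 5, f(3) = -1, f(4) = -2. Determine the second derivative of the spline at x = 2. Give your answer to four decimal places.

Let σ_i = S''(x_i). Step sizes h_i = 1, 1, 1; slopes of the chords Δ_i = (y_(i+1) - y_i)/h_i = -2, -6, -1.
  1·σ_0 + 4·σ_1 + 1·σ_2 = 6(Δ_1 - Δ_0) = -24
  1·σ_1 + 4·σ_2 + 1·σ_3 = 6(Δ_2 - Δ_1) = 30
Natural end conditions: σ_0 = σ_3 = 0.
Hence σ_0 = 0, σ_1 = -42/5, σ_2 = 48/5, σ_3 = 0.

-8.4000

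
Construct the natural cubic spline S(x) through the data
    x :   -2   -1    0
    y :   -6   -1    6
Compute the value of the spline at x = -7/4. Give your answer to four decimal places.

-4.8672

With M_i denoting the second derivative at x_i, h_i = 1, 1, and Δ_i = (y_(i+1) − y_i)/h_i = 5, 7:
  1·M_0 + 4·M_1 + 1·M_2 = 6(Δ_1 - Δ_0) = 12
Natural end conditions: M_0 = M_2 = 0.
Hence M_0 = 0, M_1 = 3, M_2 = 0.
On [-2, -1], S(x) = -6 + 9/2·(x + 2) + 0·(x + 2)² + 1/2·(x + 2)³.
With (x + 2) = 1/4: S(-7/4) = -623/128.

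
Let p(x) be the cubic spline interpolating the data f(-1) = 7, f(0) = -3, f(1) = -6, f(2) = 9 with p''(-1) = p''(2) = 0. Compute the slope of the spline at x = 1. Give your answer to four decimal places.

6.3333

Write M_i for p''(x_i). With h_i = 1, 1, 1 and divided differences Δ_i = -10, -3, 15, the continuity of p' gives the tridiagonal system
  1·M_0 + 4·M_1 + 1·M_2 = 6(Δ_1 - Δ_0) = 42
  1·M_1 + 4·M_2 + 1·M_3 = 6(Δ_2 - Δ_1) = 108
Natural end conditions: M_0 = M_3 = 0.
Hence M_0 = 0, M_1 = 4, M_2 = 26, M_3 = 0.
On [1, 2], p'(x) = b_2 + 2c_2·(x - 1) + 3d_2·(x - 1)² with b_2 = Δ_2 - h_2(2M_2 + M_3)/6 = 19/3, c_2 = M_2/2 = 13, d_2 = (M_3 - M_2)/(6h_2) = -13/3. So p'(1) = 19/3.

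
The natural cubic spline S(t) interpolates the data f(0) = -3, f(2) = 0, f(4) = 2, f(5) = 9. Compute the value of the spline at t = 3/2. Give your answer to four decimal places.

-0.3026

With M_i denoting the second derivative at x_i, h_i = 2, 2, 1, and Δ_i = (y_(i+1) − y_i)/h_i = 3/2, 1, 7:
  2·M_0 + 8·M_1 + 2·M_2 = 6(Δ_1 - Δ_0) = -3
  2·M_1 + 6·M_2 + 1·M_3 = 6(Δ_2 - Δ_1) = 36
Natural end conditions: M_0 = M_3 = 0.
Solving: M_0 = 0, M_1 = -45/22, M_2 = 147/22, M_3 = 0.
On [0, 2], S(t) = -3 + 24/11·t + 0·t² - 15/88·t³.
With t = 3/2: S(3/2) = -213/704.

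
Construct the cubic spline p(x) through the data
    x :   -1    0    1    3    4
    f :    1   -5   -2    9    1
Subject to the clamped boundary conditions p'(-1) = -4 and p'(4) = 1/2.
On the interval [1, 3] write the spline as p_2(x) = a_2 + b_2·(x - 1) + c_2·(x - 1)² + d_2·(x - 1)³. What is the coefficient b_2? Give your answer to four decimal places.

Put m_i = p'' at the i-th knot. Here h = (1, 1, 2, 1) and Δ = (-6, 3, 11/2, -8), so the interior equations h_(i-1)·m_(i-1) + 2(h_(i-1)+h_i)·m_i + h_i·m_(i+1) = 6(Δ_i − Δ_(i-1)) read
  1·m_0 + 4·m_1 + 1·m_2 = 6(Δ_1 - Δ_0) = 54
  1·m_1 + 6·m_2 + 2·m_3 = 6(Δ_2 - Δ_1) = 15
  2·m_2 + 6·m_3 + 1·m_4 = 6(Δ_3 - Δ_2) = -81
Clamped end conditions give two more equations: 2h_0·m_0 + h_0·m_1 = 6(Δ_0 - p'(-1)) = -12 and h_3·m_3 + 2h_3·m_4 = 6(p'(4) - Δ_3) = 51.
Hence m_0 = -1731/128, m_1 = 963/64, m_2 = 939/128, m_3 = -705/32, m_4 = 2337/64.
On [1, 3], with p_2(x) = a_2 + b_2·(x - 1) + c_2·(x - 1)² + d_2·(x - 1)³: c_2 = m_2/2 = 939/256, d_2 = (m_3 - m_2)/(6h_2) = -1253/512, b_2 = Δ_2 - h_2(2m_2 + m_3)/6 = 509/64.

7.9531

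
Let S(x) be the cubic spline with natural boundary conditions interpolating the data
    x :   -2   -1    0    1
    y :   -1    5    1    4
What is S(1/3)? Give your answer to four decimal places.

Write M_i for S''(x_i). With h_i = 1, 1, 1 and divided differences Δ_i = 6, -4, 3, the continuity of S' gives the tridiagonal system
  1·M_0 + 4·M_1 + 1·M_2 = 6(Δ_1 - Δ_0) = -60
  1·M_1 + 4·M_2 + 1·M_3 = 6(Δ_2 - Δ_1) = 42
Natural end conditions: M_0 = M_3 = 0.
Solving: M_0 = 0, M_1 = -94/5, M_2 = 76/5, M_3 = 0.
On [0, 1], S(x) = 1 - 31/15·x + 38/5·x² - 38/15·x³.
With x = 1/3: S(1/3) = 86/81.

1.0617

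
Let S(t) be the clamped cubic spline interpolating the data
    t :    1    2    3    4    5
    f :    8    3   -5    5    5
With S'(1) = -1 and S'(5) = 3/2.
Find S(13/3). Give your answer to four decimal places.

Let M_i = S''(x_i). Step sizes h_i = 1, 1, 1, 1; slopes of the chords Δ_i = (y_(i+1) - y_i)/h_i = -5, -8, 10, 0.
  1·M_0 + 4·M_1 + 1·M_2 = 6(Δ_1 - Δ_0) = -18
  1·M_1 + 4·M_2 + 1·M_3 = 6(Δ_2 - Δ_1) = 108
  1·M_2 + 4·M_3 + 1·M_4 = 6(Δ_3 - Δ_2) = -60
Clamped end conditions give two more equations: 2h_0·M_0 + h_0·M_1 = 6(Δ_0 - S'(1)) = -24 and h_3·M_3 + 2h_3·M_4 = 6(S'(5) - Δ_3) = 9.
Hence M_0 = -325/56, M_1 = -347/28, M_2 = 299/8, M_3 = -815/28, M_4 = 1067/56.
On [4, 5], S(t) = 5 + 731/112·(t - 4) - 815/56·(t - 4)² + 899/112·(t - 4)³.
With (t - 4) = 1/3: S(13/3) = 4427/756.

5.8558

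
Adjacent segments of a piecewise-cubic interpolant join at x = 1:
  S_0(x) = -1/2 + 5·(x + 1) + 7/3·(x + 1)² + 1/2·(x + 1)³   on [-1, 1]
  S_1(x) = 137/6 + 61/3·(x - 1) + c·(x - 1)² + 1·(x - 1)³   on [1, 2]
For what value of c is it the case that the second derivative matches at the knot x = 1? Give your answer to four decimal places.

5.3333

S_0''(x) = 14/3 + 3·(x + 1), so S_0''(1) = 32/3. On the right, S_1''(1) = 2c, so c = 16/3.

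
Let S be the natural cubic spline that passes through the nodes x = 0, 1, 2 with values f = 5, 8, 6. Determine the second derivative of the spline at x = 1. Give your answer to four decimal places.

Write M_i for S''(x_i). With h_i = 1, 1 and divided differences Δ_i = 3, -2, the continuity of S' gives the tridiagonal system
  1·M_0 + 4·M_1 + 1·M_2 = 6(Δ_1 - Δ_0) = -30
Natural end conditions: M_0 = M_2 = 0.
Hence M_0 = 0, M_1 = -15/2, M_2 = 0.

-7.5000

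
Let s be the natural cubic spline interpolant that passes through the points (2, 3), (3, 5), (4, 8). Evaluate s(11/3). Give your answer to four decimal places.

6.9259

Put m_i = s'' at the i-th knot. Here h = (1, 1) and Δ = (2, 3), so the interior equations h_(i-1)·m_(i-1) + 2(h_(i-1)+h_i)·m_i + h_i·m_(i+1) = 6(Δ_i − Δ_(i-1)) read
  1·m_0 + 4·m_1 + 1·m_2 = 6(Δ_1 - Δ_0) = 6
Natural end conditions: m_0 = m_2 = 0.
Solving: m_0 = 0, m_1 = 3/2, m_2 = 0.
On [3, 4], s(t) = 5 + 5/2·(t - 3) + 3/4·(t - 3)² - 1/4·(t - 3)³.
With (t - 3) = 2/3: s(11/3) = 187/27.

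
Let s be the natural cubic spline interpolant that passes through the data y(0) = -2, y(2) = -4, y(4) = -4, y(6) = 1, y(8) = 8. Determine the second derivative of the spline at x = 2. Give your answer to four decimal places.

Let m_i = s''(x_i). Step sizes h_i = 2, 2, 2, 2; slopes of the chords Δ_i = (y_(i+1) - y_i)/h_i = -1, 0, 5/2, 7/2.
  2·m_0 + 8·m_1 + 2·m_2 = 6(Δ_1 - Δ_0) = 6
  2·m_1 + 8·m_2 + 2·m_3 = 6(Δ_2 - Δ_1) = 15
  2·m_2 + 8·m_3 + 2·m_4 = 6(Δ_3 - Δ_2) = 6
Natural end conditions: m_0 = m_4 = 0.
Forward elimination and back-substitution give m_0 = 0, m_1 = 9/28, m_2 = 12/7, m_3 = 9/28, m_4 = 0.

0.3214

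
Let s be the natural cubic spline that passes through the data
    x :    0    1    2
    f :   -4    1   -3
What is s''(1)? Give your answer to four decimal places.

Let M_i = s''(x_i). Step sizes h_i = 1, 1; slopes of the chords Δ_i = (y_(i+1) - y_i)/h_i = 5, -4.
  1·M_0 + 4·M_1 + 1·M_2 = 6(Δ_1 - Δ_0) = -54
Natural end conditions: M_0 = M_2 = 0.
Solving the tridiagonal system: M_0 = 0, M_1 = -27/2, M_2 = 0.

-13.5000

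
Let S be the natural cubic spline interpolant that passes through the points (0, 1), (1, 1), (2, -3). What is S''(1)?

-6

Let σ_i = S''(x_i). Step sizes h_i = 1, 1; slopes of the chords Δ_i = (y_(i+1) - y_i)/h_i = 0, -4.
  1·σ_0 + 4·σ_1 + 1·σ_2 = 6(Δ_1 - Δ_0) = -24
Natural end conditions: σ_0 = σ_2 = 0.
Solving the tridiagonal system: σ_0 = 0, σ_1 = -6, σ_2 = 0.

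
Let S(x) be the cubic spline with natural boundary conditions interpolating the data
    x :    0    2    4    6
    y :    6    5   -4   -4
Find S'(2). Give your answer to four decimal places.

Let M_i = S''(x_i). Step sizes h_i = 2, 2, 2; slopes of the chords Δ_i = (y_(i+1) - y_i)/h_i = -1/2, -9/2, 0.
  2·M_0 + 8·M_1 + 2·M_2 = 6(Δ_1 - Δ_0) = -24
  2·M_1 + 8·M_2 + 2·M_3 = 6(Δ_2 - Δ_1) = 27
Natural end conditions: M_0 = M_3 = 0.
Forward elimination and back-substitution give M_0 = 0, M_1 = -41/10, M_2 = 22/5, M_3 = 0.
On [2, 4], S'(x) = b_1 + 2c_1·(x - 2) + 3d_1·(x - 2)² with b_1 = Δ_1 - h_1(2M_1 + M_2)/6 = -97/30, c_1 = M_1/2 = -41/20, d_1 = (M_2 - M_1)/(6h_1) = 17/24. So S'(2) = -97/30.

-3.2333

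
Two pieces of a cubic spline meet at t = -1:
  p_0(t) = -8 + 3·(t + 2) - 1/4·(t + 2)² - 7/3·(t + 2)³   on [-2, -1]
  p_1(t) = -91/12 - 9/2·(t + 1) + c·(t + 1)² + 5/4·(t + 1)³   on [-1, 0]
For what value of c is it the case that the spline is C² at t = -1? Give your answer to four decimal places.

p_0''(t) = -1/2 - 14·(t + 2), so p_0''(-1) = -29/2. On the right, p_1''(-1) = 2c, so c = -29/4.

-7.2500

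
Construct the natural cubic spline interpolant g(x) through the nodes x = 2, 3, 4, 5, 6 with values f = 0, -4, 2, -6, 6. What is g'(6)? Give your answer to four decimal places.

Let σ_i = g''(x_i). Step sizes h_i = 1, 1, 1, 1; slopes of the chords Δ_i = (y_(i+1) - y_i)/h_i = -4, 6, -8, 12.
  1·σ_0 + 4·σ_1 + 1·σ_2 = 6(Δ_1 - Δ_0) = 60
  1·σ_1 + 4·σ_2 + 1·σ_3 = 6(Δ_2 - Δ_1) = -84
  1·σ_2 + 4·σ_3 + 1·σ_4 = 6(Δ_3 - Δ_2) = 120
Natural end conditions: σ_0 = σ_4 = 0.
Forward elimination and back-substitution give σ_0 = 0, σ_1 = 339/14, σ_2 = -258/7, σ_3 = 549/14, σ_4 = 0.
On [5, 6], g'(x) = b_3 + 2c_3·(x - 5) + 3d_3·(x - 5)² with b_3 = Δ_3 - h_3(2σ_3 + σ_4)/6 = -15/14, c_3 = σ_3/2 = 549/28, d_3 = (σ_4 - σ_3)/(6h_3) = -183/28. So g'(6) = 519/28.

18.5357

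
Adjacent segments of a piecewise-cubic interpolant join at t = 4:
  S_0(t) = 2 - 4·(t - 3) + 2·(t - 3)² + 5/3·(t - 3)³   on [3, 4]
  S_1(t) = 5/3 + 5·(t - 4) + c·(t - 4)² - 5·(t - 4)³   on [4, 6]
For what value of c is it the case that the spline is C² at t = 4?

7

S_0''(t) = 4 + 10·(t - 3), so S_0''(4) = 14. On the right, S_1''(4) = 2c, so c = 7.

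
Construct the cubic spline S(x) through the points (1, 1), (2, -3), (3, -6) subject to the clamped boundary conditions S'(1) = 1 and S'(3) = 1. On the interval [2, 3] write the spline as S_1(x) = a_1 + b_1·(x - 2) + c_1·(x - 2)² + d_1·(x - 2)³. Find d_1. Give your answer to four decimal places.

1.2500

Write M_i for S''(x_i). With h_i = 1, 1 and divided differences Δ_i = -4, -3, the continuity of S' gives the tridiagonal system
  1·M_0 + 4·M_1 + 1·M_2 = 6(Δ_1 - Δ_0) = 6
Clamped end conditions give two more equations: 2h_0·M_0 + h_0·M_1 = 6(Δ_0 - S'(1)) = -30 and h_1·M_1 + 2h_1·M_2 = 6(S'(3) - Δ_1) = 24.
Solving: M_0 = -33/2, M_1 = 3, M_2 = 21/2.
On [2, 3], with S_1(x) = a_1 + b_1·(x - 2) + c_1·(x - 2)² + d_1·(x - 2)³: c_1 = M_1/2 = 3/2, d_1 = (M_2 - M_1)/(6h_1) = 5/4, b_1 = Δ_1 - h_1(2M_1 + M_2)/6 = -23/4.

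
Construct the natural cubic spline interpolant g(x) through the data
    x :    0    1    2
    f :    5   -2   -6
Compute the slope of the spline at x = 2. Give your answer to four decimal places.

Put M_i = g'' at the i-th knot. Here h = (1, 1) and Δ = (-7, -4), so the interior equations h_(i-1)·M_(i-1) + 2(h_(i-1)+h_i)·M_i + h_i·M_(i+1) = 6(Δ_i − Δ_(i-1)) read
  1·M_0 + 4·M_1 + 1·M_2 = 6(Δ_1 - Δ_0) = 18
Natural end conditions: M_0 = M_2 = 0.
Hence M_0 = 0, M_1 = 9/2, M_2 = 0.
On [1, 2], g'(x) = b_1 + 2c_1·(x - 1) + 3d_1·(x - 1)² with b_1 = Δ_1 - h_1(2M_1 + M_2)/6 = -11/2, c_1 = M_1/2 = 9/4, d_1 = (M_2 - M_1)/(6h_1) = -3/4. So g'(2) = -13/4.

-3.2500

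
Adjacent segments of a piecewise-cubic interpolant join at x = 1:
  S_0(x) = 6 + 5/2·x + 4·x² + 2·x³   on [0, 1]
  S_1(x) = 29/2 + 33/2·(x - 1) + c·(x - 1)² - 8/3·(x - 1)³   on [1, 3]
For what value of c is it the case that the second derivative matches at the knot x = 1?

10

S_0''(x) = 8 + 12·x, so S_0''(1) = 20. On the right, S_1''(1) = 2c, so c = 10.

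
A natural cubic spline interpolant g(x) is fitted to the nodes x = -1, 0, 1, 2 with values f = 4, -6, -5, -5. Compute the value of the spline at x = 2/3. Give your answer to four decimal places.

Put M_i = g'' at the i-th knot. Here h = (1, 1, 1) and Δ = (-10, 1, 0), so the interior equations h_(i-1)·M_(i-1) + 2(h_(i-1)+h_i)·M_i + h_i·M_(i+1) = 6(Δ_i − Δ_(i-1)) read
  1·M_0 + 4·M_1 + 1·M_2 = 6(Δ_1 - Δ_0) = 66
  1·M_1 + 4·M_2 + 1·M_3 = 6(Δ_2 - Δ_1) = -6
Natural end conditions: M_0 = M_3 = 0.
Hence M_0 = 0, M_1 = 18, M_2 = -6, M_3 = 0.
On [0, 1], g(x) = -6 - 4·x + 9·x² - 4·x³.
With x = 2/3: g(2/3) = -158/27.

-5.8519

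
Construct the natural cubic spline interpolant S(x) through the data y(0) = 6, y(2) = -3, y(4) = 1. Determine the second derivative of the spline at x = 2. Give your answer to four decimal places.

Let M_i = S''(x_i). Step sizes h_i = 2, 2; slopes of the chords Δ_i = (y_(i+1) - y_i)/h_i = -9/2, 2.
  2·M_0 + 8·M_1 + 2·M_2 = 6(Δ_1 - Δ_0) = 39
Natural end conditions: M_0 = M_2 = 0.
Solving: M_0 = 0, M_1 = 39/8, M_2 = 0.

4.8750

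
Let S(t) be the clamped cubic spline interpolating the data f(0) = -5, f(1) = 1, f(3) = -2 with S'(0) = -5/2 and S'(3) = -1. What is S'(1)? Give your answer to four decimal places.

6.2500

With m_i denoting the second derivative at x_i, h_i = 1, 2, and Δ_i = (y_(i+1) − y_i)/h_i = 6, -3/2:
  1·m_0 + 6·m_1 + 2·m_2 = 6(Δ_1 - Δ_0) = -45
Clamped end conditions give two more equations: 2h_0·m_0 + h_0·m_1 = 6(Δ_0 - S'(0)) = 51 and h_1·m_1 + 2h_1·m_2 = 6(S'(3) - Δ_1) = 3.
Solving: m_0 = 67/2, m_1 = -16, m_2 = 35/4.
On [1, 3], S'(t) = b_1 + 2c_1·(t - 1) + 3d_1·(t - 1)² with b_1 = Δ_1 - h_1(2m_1 + m_2)/6 = 25/4, c_1 = m_1/2 = -8, d_1 = (m_2 - m_1)/(6h_1) = 33/16. So S'(1) = 25/4.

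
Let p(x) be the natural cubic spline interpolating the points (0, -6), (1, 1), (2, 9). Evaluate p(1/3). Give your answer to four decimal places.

-3.7407

With m_i denoting the second derivative at x_i, h_i = 1, 1, and Δ_i = (y_(i+1) − y_i)/h_i = 7, 8:
  1·m_0 + 4·m_1 + 1·m_2 = 6(Δ_1 - Δ_0) = 6
Natural end conditions: m_0 = m_2 = 0.
Solving: m_0 = 0, m_1 = 3/2, m_2 = 0.
On [0, 1], p(x) = -6 + 27/4·x + 0·x² + 1/4·x³.
With x = 1/3: p(1/3) = -101/27.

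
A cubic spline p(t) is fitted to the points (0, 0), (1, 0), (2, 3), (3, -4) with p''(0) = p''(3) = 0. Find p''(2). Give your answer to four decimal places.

-17.2000

Put M_i = p'' at the i-th knot. Here h = (1, 1, 1) and Δ = (0, 3, -7), so the interior equations h_(i-1)·M_(i-1) + 2(h_(i-1)+h_i)·M_i + h_i·M_(i+1) = 6(Δ_i − Δ_(i-1)) read
  1·M_0 + 4·M_1 + 1·M_2 = 6(Δ_1 - Δ_0) = 18
  1·M_1 + 4·M_2 + 1·M_3 = 6(Δ_2 - Δ_1) = -60
Natural end conditions: M_0 = M_3 = 0.
Solving: M_0 = 0, M_1 = 44/5, M_2 = -86/5, M_3 = 0.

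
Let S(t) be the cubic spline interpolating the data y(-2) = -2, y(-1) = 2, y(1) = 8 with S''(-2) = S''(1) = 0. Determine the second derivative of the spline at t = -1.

-1

With M_i denoting the second derivative at x_i, h_i = 1, 2, and Δ_i = (y_(i+1) − y_i)/h_i = 4, 3:
  1·M_0 + 6·M_1 + 2·M_2 = 6(Δ_1 - Δ_0) = -6
Natural end conditions: M_0 = M_2 = 0.
Solving: M_0 = 0, M_1 = -1, M_2 = 0.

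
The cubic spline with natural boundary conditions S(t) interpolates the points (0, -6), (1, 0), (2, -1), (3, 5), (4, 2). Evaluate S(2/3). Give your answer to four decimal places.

-1.0608

Let m_i = S''(x_i). Step sizes h_i = 1, 1, 1, 1; slopes of the chords Δ_i = (y_(i+1) - y_i)/h_i = 6, -1, 6, -3.
  1·m_0 + 4·m_1 + 1·m_2 = 6(Δ_1 - Δ_0) = -42
  1·m_1 + 4·m_2 + 1·m_3 = 6(Δ_2 - Δ_1) = 42
  1·m_2 + 4·m_3 + 1·m_4 = 6(Δ_3 - Δ_2) = -54
Natural end conditions: m_0 = m_4 = 0.
Solving: m_0 = 0, m_1 = -213/14, m_2 = 132/7, m_3 = -255/14, m_4 = 0.
On [0, 1], S(t) = -6 + 239/28·t + 0·t² - 71/28·t³.
With t = 2/3: S(2/3) = -401/378.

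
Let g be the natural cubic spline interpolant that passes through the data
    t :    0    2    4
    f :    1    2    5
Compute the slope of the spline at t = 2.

1

Put M_i = g'' at the i-th knot. Here h = (2, 2) and Δ = (1/2, 3/2), so the interior equations h_(i-1)·M_(i-1) + 2(h_(i-1)+h_i)·M_i + h_i·M_(i+1) = 6(Δ_i − Δ_(i-1)) read
  2·M_0 + 8·M_1 + 2·M_2 = 6(Δ_1 - Δ_0) = 6
Natural end conditions: M_0 = M_2 = 0.
Hence M_0 = 0, M_1 = 3/4, M_2 = 0.
On [2, 4], g'(t) = b_1 + 2c_1·(t - 2) + 3d_1·(t - 2)² with b_1 = Δ_1 - h_1(2M_1 + M_2)/6 = 1, c_1 = M_1/2 = 3/8, d_1 = (M_2 - M_1)/(6h_1) = -1/16. So g'(2) = 1.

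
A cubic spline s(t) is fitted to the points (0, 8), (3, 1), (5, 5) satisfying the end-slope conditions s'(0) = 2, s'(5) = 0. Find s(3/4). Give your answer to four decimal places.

7.7500

Put M_i = s'' at the i-th knot. Here h = (3, 2) and Δ = (-7/3, 2), so the interior equations h_(i-1)·M_(i-1) + 2(h_(i-1)+h_i)·M_i + h_i·M_(i+1) = 6(Δ_i − Δ_(i-1)) read
  3·M_0 + 10·M_1 + 2·M_2 = 6(Δ_1 - Δ_0) = 26
Clamped end conditions give two more equations: 2h_0·M_0 + h_0·M_1 = 6(Δ_0 - s'(0)) = -26 and h_1·M_1 + 2h_1·M_2 = 6(s'(5) - Δ_1) = -12.
Hence M_0 = -22/3, M_1 = 6, M_2 = -6.
On [0, 3], s(t) = 8 + 2·t - 11/3·t² + 20/27·t³.
With t = 3/4: s(3/4) = 31/4.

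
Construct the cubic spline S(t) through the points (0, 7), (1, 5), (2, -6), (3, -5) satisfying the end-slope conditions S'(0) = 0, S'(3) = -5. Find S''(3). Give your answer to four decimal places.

Let σ_i = S''(x_i). Step sizes h_i = 1, 1, 1; slopes of the chords Δ_i = (y_(i+1) - y_i)/h_i = -2, -11, 1.
  1·σ_0 + 4·σ_1 + 1·σ_2 = 6(Δ_1 - Δ_0) = -54
  1·σ_1 + 4·σ_2 + 1·σ_3 = 6(Δ_2 - Δ_1) = 72
Clamped end conditions give two more equations: 2h_0·σ_0 + h_0·σ_1 = 6(Δ_0 - S'(0)) = -12 and h_2·σ_2 + 2h_2·σ_3 = 6(S'(3) - Δ_2) = -36.
Solving: σ_0 = 82/15, σ_1 = -344/15, σ_2 = 484/15, σ_3 = -512/15.

-34.1333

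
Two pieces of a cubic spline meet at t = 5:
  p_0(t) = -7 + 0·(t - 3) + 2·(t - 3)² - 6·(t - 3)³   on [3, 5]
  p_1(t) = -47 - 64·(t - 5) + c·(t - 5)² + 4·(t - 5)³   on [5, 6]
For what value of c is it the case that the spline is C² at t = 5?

-34

p_0''(t) = 4 - 36·(t - 3), so p_0''(5) = -68. On the right, p_1''(5) = 2c, so c = -34.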